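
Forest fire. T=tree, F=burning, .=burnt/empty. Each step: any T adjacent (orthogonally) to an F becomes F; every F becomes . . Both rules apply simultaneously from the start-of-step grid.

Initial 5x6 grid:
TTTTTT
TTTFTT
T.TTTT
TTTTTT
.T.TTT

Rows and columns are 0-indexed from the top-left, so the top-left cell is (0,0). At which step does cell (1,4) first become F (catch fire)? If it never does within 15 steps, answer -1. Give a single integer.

Step 1: cell (1,4)='F' (+4 fires, +1 burnt)
  -> target ignites at step 1
Step 2: cell (1,4)='.' (+7 fires, +4 burnt)
Step 3: cell (1,4)='.' (+7 fires, +7 burnt)
Step 4: cell (1,4)='.' (+5 fires, +7 burnt)
Step 5: cell (1,4)='.' (+3 fires, +5 burnt)
Step 6: cell (1,4)='.' (+0 fires, +3 burnt)
  fire out at step 6

1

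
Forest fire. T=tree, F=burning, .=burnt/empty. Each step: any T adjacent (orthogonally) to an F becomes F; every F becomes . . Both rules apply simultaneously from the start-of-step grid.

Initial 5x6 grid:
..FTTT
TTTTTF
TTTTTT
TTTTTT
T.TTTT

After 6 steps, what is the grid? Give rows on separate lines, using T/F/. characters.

Step 1: 5 trees catch fire, 2 burn out
  ...FTF
  TTFTF.
  TTTTTF
  TTTTTT
  T.TTTT
Step 2: 6 trees catch fire, 5 burn out
  ....F.
  TF.F..
  TTFTF.
  TTTTTF
  T.TTTT
Step 3: 6 trees catch fire, 6 burn out
  ......
  F.....
  TF.F..
  TTFTF.
  T.TTTF
Step 4: 5 trees catch fire, 6 burn out
  ......
  ......
  F.....
  TF.F..
  T.FTF.
Step 5: 2 trees catch fire, 5 burn out
  ......
  ......
  ......
  F.....
  T..F..
Step 6: 1 trees catch fire, 2 burn out
  ......
  ......
  ......
  ......
  F.....

......
......
......
......
F.....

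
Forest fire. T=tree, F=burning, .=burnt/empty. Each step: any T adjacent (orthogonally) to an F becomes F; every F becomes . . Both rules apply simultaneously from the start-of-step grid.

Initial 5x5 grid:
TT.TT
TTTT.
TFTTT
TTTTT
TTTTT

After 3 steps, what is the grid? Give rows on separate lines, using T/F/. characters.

Step 1: 4 trees catch fire, 1 burn out
  TT.TT
  TFTT.
  F.FTT
  TFTTT
  TTTTT
Step 2: 7 trees catch fire, 4 burn out
  TF.TT
  F.FT.
  ...FT
  F.FTT
  TFTTT
Step 3: 6 trees catch fire, 7 burn out
  F..TT
  ...F.
  ....F
  ...FT
  F.FTT

F..TT
...F.
....F
...FT
F.FTT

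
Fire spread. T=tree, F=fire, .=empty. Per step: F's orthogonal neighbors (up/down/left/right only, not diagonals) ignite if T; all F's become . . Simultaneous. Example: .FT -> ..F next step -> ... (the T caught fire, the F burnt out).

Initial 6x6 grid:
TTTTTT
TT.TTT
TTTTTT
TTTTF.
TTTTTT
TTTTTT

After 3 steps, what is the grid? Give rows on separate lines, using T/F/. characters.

Step 1: 3 trees catch fire, 1 burn out
  TTTTTT
  TT.TTT
  TTTTFT
  TTTF..
  TTTTFT
  TTTTTT
Step 2: 7 trees catch fire, 3 burn out
  TTTTTT
  TT.TFT
  TTTF.F
  TTF...
  TTTF.F
  TTTTFT
Step 3: 8 trees catch fire, 7 burn out
  TTTTFT
  TT.F.F
  TTF...
  TF....
  TTF...
  TTTF.F

TTTTFT
TT.F.F
TTF...
TF....
TTF...
TTTF.F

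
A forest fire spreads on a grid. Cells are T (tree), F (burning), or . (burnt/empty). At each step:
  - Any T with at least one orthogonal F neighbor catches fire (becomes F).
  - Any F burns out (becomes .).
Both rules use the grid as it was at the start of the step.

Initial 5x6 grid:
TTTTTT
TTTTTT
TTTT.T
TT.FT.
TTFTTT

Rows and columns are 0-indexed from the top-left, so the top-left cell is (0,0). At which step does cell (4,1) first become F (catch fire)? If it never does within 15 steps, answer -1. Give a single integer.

Step 1: cell (4,1)='F' (+4 fires, +2 burnt)
  -> target ignites at step 1
Step 2: cell (4,1)='.' (+5 fires, +4 burnt)
Step 3: cell (4,1)='.' (+6 fires, +5 burnt)
Step 4: cell (4,1)='.' (+5 fires, +6 burnt)
Step 5: cell (4,1)='.' (+4 fires, +5 burnt)
Step 6: cell (4,1)='.' (+1 fires, +4 burnt)
Step 7: cell (4,1)='.' (+0 fires, +1 burnt)
  fire out at step 7

1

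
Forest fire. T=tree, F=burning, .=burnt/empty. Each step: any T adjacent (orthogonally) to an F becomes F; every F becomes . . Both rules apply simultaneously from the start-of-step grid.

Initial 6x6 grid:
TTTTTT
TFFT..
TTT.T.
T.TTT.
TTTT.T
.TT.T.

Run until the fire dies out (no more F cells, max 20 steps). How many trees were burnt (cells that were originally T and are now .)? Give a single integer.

Answer: 22

Derivation:
Step 1: +6 fires, +2 burnt (F count now 6)
Step 2: +4 fires, +6 burnt (F count now 4)
Step 3: +4 fires, +4 burnt (F count now 4)
Step 4: +6 fires, +4 burnt (F count now 6)
Step 5: +2 fires, +6 burnt (F count now 2)
Step 6: +0 fires, +2 burnt (F count now 0)
Fire out after step 6
Initially T: 24, now '.': 34
Total burnt (originally-T cells now '.'): 22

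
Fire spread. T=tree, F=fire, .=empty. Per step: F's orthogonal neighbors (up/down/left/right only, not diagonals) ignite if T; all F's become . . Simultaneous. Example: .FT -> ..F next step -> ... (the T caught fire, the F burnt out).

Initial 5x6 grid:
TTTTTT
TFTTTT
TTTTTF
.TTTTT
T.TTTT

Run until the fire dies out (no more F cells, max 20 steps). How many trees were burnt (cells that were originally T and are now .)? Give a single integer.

Answer: 25

Derivation:
Step 1: +7 fires, +2 burnt (F count now 7)
Step 2: +11 fires, +7 burnt (F count now 11)
Step 3: +5 fires, +11 burnt (F count now 5)
Step 4: +2 fires, +5 burnt (F count now 2)
Step 5: +0 fires, +2 burnt (F count now 0)
Fire out after step 5
Initially T: 26, now '.': 29
Total burnt (originally-T cells now '.'): 25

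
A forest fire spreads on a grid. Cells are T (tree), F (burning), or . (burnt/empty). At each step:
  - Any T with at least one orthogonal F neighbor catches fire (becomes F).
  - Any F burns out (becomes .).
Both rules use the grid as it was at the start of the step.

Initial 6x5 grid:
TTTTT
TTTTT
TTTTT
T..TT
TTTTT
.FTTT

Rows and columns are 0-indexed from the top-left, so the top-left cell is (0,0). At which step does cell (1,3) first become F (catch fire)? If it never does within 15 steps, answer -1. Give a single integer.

Step 1: cell (1,3)='T' (+2 fires, +1 burnt)
Step 2: cell (1,3)='T' (+3 fires, +2 burnt)
Step 3: cell (1,3)='T' (+3 fires, +3 burnt)
Step 4: cell (1,3)='T' (+3 fires, +3 burnt)
Step 5: cell (1,3)='T' (+4 fires, +3 burnt)
Step 6: cell (1,3)='F' (+5 fires, +4 burnt)
  -> target ignites at step 6
Step 7: cell (1,3)='.' (+4 fires, +5 burnt)
Step 8: cell (1,3)='.' (+2 fires, +4 burnt)
Step 9: cell (1,3)='.' (+0 fires, +2 burnt)
  fire out at step 9

6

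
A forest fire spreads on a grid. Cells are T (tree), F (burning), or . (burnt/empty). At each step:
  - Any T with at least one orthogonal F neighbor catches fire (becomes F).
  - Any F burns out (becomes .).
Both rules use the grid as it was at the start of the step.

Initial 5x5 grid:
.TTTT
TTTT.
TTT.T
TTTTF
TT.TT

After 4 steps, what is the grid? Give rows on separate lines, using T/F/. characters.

Step 1: 3 trees catch fire, 1 burn out
  .TTTT
  TTTT.
  TTT.F
  TTTF.
  TT.TF
Step 2: 2 trees catch fire, 3 burn out
  .TTTT
  TTTT.
  TTT..
  TTF..
  TT.F.
Step 3: 2 trees catch fire, 2 burn out
  .TTTT
  TTTT.
  TTF..
  TF...
  TT...
Step 4: 4 trees catch fire, 2 burn out
  .TTTT
  TTFT.
  TF...
  F....
  TF...

.TTTT
TTFT.
TF...
F....
TF...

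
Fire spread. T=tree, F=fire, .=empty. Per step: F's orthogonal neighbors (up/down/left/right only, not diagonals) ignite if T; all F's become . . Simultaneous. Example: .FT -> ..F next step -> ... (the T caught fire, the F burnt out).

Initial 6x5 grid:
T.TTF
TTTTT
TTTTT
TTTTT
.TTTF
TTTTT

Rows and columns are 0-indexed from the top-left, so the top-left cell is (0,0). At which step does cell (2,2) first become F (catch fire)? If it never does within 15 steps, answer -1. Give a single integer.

Step 1: cell (2,2)='T' (+5 fires, +2 burnt)
Step 2: cell (2,2)='T' (+6 fires, +5 burnt)
Step 3: cell (2,2)='T' (+5 fires, +6 burnt)
Step 4: cell (2,2)='F' (+4 fires, +5 burnt)
  -> target ignites at step 4
Step 5: cell (2,2)='.' (+4 fires, +4 burnt)
Step 6: cell (2,2)='.' (+2 fires, +4 burnt)
Step 7: cell (2,2)='.' (+0 fires, +2 burnt)
  fire out at step 7

4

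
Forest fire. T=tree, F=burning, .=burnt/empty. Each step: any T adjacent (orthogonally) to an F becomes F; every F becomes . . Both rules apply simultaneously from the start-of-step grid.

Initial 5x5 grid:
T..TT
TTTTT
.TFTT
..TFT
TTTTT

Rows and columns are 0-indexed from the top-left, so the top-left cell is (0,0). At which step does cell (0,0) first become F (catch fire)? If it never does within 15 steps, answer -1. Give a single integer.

Step 1: cell (0,0)='T' (+6 fires, +2 burnt)
Step 2: cell (0,0)='T' (+5 fires, +6 burnt)
Step 3: cell (0,0)='T' (+4 fires, +5 burnt)
Step 4: cell (0,0)='F' (+3 fires, +4 burnt)
  -> target ignites at step 4
Step 5: cell (0,0)='.' (+0 fires, +3 burnt)
  fire out at step 5

4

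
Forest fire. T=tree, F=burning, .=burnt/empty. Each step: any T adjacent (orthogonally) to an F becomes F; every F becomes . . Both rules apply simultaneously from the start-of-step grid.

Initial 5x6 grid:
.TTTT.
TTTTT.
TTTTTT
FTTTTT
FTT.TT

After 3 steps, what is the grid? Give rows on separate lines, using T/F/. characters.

Step 1: 3 trees catch fire, 2 burn out
  .TTTT.
  TTTTT.
  FTTTTT
  .FTTTT
  .FT.TT
Step 2: 4 trees catch fire, 3 burn out
  .TTTT.
  FTTTT.
  .FTTTT
  ..FTTT
  ..F.TT
Step 3: 3 trees catch fire, 4 burn out
  .TTTT.
  .FTTT.
  ..FTTT
  ...FTT
  ....TT

.TTTT.
.FTTT.
..FTTT
...FTT
....TT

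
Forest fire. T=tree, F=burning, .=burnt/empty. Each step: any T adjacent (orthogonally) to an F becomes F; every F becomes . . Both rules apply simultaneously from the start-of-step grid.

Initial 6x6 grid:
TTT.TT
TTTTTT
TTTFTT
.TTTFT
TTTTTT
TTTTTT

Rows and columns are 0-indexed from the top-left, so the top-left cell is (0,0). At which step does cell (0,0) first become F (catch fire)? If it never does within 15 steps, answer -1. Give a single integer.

Step 1: cell (0,0)='T' (+6 fires, +2 burnt)
Step 2: cell (0,0)='T' (+8 fires, +6 burnt)
Step 3: cell (0,0)='T' (+9 fires, +8 burnt)
Step 4: cell (0,0)='T' (+5 fires, +9 burnt)
Step 5: cell (0,0)='F' (+3 fires, +5 burnt)
  -> target ignites at step 5
Step 6: cell (0,0)='.' (+1 fires, +3 burnt)
Step 7: cell (0,0)='.' (+0 fires, +1 burnt)
  fire out at step 7

5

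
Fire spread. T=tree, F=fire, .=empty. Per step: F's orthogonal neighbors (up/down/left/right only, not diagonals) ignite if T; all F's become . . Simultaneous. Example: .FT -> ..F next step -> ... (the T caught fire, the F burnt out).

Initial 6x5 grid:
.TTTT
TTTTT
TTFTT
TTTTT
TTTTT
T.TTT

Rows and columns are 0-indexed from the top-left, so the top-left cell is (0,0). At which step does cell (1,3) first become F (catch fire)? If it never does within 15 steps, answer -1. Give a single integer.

Step 1: cell (1,3)='T' (+4 fires, +1 burnt)
Step 2: cell (1,3)='F' (+8 fires, +4 burnt)
  -> target ignites at step 2
Step 3: cell (1,3)='.' (+9 fires, +8 burnt)
Step 4: cell (1,3)='.' (+4 fires, +9 burnt)
Step 5: cell (1,3)='.' (+2 fires, +4 burnt)
Step 6: cell (1,3)='.' (+0 fires, +2 burnt)
  fire out at step 6

2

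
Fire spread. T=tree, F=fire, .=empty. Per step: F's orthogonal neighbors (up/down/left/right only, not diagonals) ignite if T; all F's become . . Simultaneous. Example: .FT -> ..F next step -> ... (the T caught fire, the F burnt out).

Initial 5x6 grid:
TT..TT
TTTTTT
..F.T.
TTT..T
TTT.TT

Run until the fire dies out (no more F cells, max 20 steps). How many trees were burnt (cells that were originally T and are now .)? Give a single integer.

Answer: 17

Derivation:
Step 1: +2 fires, +1 burnt (F count now 2)
Step 2: +4 fires, +2 burnt (F count now 4)
Step 3: +5 fires, +4 burnt (F count now 5)
Step 4: +5 fires, +5 burnt (F count now 5)
Step 5: +1 fires, +5 burnt (F count now 1)
Step 6: +0 fires, +1 burnt (F count now 0)
Fire out after step 6
Initially T: 20, now '.': 27
Total burnt (originally-T cells now '.'): 17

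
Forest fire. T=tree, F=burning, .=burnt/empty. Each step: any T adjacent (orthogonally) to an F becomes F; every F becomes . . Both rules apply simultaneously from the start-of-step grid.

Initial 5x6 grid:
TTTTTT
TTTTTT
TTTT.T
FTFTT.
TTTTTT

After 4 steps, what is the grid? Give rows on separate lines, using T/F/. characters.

Step 1: 6 trees catch fire, 2 burn out
  TTTTTT
  TTTTTT
  FTFT.T
  .F.FT.
  FTFTTT
Step 2: 7 trees catch fire, 6 burn out
  TTTTTT
  FTFTTT
  .F.F.T
  ....F.
  .F.FTT
Step 3: 5 trees catch fire, 7 burn out
  FTFTTT
  .F.FTT
  .....T
  ......
  ....FT
Step 4: 4 trees catch fire, 5 burn out
  .F.FTT
  ....FT
  .....T
  ......
  .....F

.F.FTT
....FT
.....T
......
.....F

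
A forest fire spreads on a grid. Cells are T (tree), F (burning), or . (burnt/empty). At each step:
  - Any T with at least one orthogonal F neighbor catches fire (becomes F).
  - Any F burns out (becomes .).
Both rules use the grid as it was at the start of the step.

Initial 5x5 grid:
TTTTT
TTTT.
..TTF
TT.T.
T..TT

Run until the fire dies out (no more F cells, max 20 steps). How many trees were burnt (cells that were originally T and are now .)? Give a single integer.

Step 1: +1 fires, +1 burnt (F count now 1)
Step 2: +3 fires, +1 burnt (F count now 3)
Step 3: +3 fires, +3 burnt (F count now 3)
Step 4: +4 fires, +3 burnt (F count now 4)
Step 5: +2 fires, +4 burnt (F count now 2)
Step 6: +1 fires, +2 burnt (F count now 1)
Step 7: +0 fires, +1 burnt (F count now 0)
Fire out after step 7
Initially T: 17, now '.': 22
Total burnt (originally-T cells now '.'): 14

Answer: 14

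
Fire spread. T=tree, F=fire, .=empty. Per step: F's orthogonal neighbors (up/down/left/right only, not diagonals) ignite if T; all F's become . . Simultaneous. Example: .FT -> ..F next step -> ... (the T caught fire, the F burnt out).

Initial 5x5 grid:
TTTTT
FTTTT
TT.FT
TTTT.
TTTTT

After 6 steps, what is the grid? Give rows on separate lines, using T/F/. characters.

Step 1: 6 trees catch fire, 2 burn out
  FTTTT
  .FTFT
  FT..F
  TTTF.
  TTTTT
Step 2: 8 trees catch fire, 6 burn out
  .FTFT
  ..F.F
  .F...
  FTF..
  TTTFT
Step 3: 6 trees catch fire, 8 burn out
  ..F.F
  .....
  .....
  .F...
  FTF.F
Step 4: 1 trees catch fire, 6 burn out
  .....
  .....
  .....
  .....
  .F...
Step 5: 0 trees catch fire, 1 burn out
  .....
  .....
  .....
  .....
  .....
Step 6: 0 trees catch fire, 0 burn out
  .....
  .....
  .....
  .....
  .....

.....
.....
.....
.....
.....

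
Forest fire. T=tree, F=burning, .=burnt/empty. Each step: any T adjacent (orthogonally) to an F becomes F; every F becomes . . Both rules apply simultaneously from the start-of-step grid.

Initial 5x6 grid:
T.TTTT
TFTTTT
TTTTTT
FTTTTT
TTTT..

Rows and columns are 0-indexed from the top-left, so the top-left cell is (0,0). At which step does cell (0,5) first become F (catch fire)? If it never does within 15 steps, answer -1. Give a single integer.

Step 1: cell (0,5)='T' (+6 fires, +2 burnt)
Step 2: cell (0,5)='T' (+6 fires, +6 burnt)
Step 3: cell (0,5)='T' (+5 fires, +6 burnt)
Step 4: cell (0,5)='T' (+5 fires, +5 burnt)
Step 5: cell (0,5)='F' (+3 fires, +5 burnt)
  -> target ignites at step 5
Step 6: cell (0,5)='.' (+0 fires, +3 burnt)
  fire out at step 6

5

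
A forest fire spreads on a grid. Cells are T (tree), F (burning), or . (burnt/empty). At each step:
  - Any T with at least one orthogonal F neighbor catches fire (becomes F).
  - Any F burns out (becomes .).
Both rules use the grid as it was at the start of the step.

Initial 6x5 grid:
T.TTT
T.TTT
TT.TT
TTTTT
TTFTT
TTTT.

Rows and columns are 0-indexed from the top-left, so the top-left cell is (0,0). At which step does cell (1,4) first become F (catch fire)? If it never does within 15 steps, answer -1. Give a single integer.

Step 1: cell (1,4)='T' (+4 fires, +1 burnt)
Step 2: cell (1,4)='T' (+6 fires, +4 burnt)
Step 3: cell (1,4)='T' (+5 fires, +6 burnt)
Step 4: cell (1,4)='T' (+3 fires, +5 burnt)
Step 5: cell (1,4)='F' (+4 fires, +3 burnt)
  -> target ignites at step 5
Step 6: cell (1,4)='.' (+3 fires, +4 burnt)
Step 7: cell (1,4)='.' (+0 fires, +3 burnt)
  fire out at step 7

5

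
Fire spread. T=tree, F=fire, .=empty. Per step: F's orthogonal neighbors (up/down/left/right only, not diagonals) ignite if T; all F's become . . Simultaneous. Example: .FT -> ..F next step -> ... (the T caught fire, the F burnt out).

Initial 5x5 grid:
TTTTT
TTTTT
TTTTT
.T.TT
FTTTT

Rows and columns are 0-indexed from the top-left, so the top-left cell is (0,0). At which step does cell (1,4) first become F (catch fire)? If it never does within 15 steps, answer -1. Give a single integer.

Step 1: cell (1,4)='T' (+1 fires, +1 burnt)
Step 2: cell (1,4)='T' (+2 fires, +1 burnt)
Step 3: cell (1,4)='T' (+2 fires, +2 burnt)
Step 4: cell (1,4)='T' (+5 fires, +2 burnt)
Step 5: cell (1,4)='T' (+5 fires, +5 burnt)
Step 6: cell (1,4)='T' (+4 fires, +5 burnt)
Step 7: cell (1,4)='F' (+2 fires, +4 burnt)
  -> target ignites at step 7
Step 8: cell (1,4)='.' (+1 fires, +2 burnt)
Step 9: cell (1,4)='.' (+0 fires, +1 burnt)
  fire out at step 9

7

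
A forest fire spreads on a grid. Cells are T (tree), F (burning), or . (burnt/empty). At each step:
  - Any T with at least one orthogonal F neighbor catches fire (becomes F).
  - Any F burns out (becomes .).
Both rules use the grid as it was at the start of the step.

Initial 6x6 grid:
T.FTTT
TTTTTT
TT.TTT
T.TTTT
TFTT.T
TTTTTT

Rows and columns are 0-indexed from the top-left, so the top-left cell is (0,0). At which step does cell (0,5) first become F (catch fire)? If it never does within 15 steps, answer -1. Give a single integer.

Step 1: cell (0,5)='T' (+5 fires, +2 burnt)
Step 2: cell (0,5)='T' (+8 fires, +5 burnt)
Step 3: cell (0,5)='F' (+8 fires, +8 burnt)
  -> target ignites at step 3
Step 4: cell (0,5)='.' (+5 fires, +8 burnt)
Step 5: cell (0,5)='.' (+3 fires, +5 burnt)
Step 6: cell (0,5)='.' (+1 fires, +3 burnt)
Step 7: cell (0,5)='.' (+0 fires, +1 burnt)
  fire out at step 7

3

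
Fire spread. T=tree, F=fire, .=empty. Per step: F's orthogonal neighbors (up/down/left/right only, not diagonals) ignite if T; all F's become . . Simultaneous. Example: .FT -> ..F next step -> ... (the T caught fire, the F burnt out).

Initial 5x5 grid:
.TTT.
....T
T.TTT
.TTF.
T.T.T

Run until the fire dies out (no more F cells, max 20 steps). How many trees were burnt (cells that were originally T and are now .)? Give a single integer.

Step 1: +2 fires, +1 burnt (F count now 2)
Step 2: +4 fires, +2 burnt (F count now 4)
Step 3: +1 fires, +4 burnt (F count now 1)
Step 4: +0 fires, +1 burnt (F count now 0)
Fire out after step 4
Initially T: 13, now '.': 19
Total burnt (originally-T cells now '.'): 7

Answer: 7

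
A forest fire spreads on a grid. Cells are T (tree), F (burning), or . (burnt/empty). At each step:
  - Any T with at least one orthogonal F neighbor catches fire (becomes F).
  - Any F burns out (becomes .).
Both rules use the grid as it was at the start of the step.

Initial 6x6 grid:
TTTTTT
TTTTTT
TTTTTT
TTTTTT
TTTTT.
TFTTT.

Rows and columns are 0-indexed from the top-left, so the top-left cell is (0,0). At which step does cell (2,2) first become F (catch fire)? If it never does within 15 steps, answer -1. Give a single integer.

Step 1: cell (2,2)='T' (+3 fires, +1 burnt)
Step 2: cell (2,2)='T' (+4 fires, +3 burnt)
Step 3: cell (2,2)='T' (+5 fires, +4 burnt)
Step 4: cell (2,2)='F' (+5 fires, +5 burnt)
  -> target ignites at step 4
Step 5: cell (2,2)='.' (+5 fires, +5 burnt)
Step 6: cell (2,2)='.' (+5 fires, +5 burnt)
Step 7: cell (2,2)='.' (+3 fires, +5 burnt)
Step 8: cell (2,2)='.' (+2 fires, +3 burnt)
Step 9: cell (2,2)='.' (+1 fires, +2 burnt)
Step 10: cell (2,2)='.' (+0 fires, +1 burnt)
  fire out at step 10

4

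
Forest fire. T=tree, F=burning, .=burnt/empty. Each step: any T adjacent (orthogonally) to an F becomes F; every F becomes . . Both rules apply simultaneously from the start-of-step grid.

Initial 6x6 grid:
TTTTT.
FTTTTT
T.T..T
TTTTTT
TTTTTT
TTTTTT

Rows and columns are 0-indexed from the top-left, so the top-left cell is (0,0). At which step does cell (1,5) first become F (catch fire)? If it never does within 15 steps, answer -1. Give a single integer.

Step 1: cell (1,5)='T' (+3 fires, +1 burnt)
Step 2: cell (1,5)='T' (+3 fires, +3 burnt)
Step 3: cell (1,5)='T' (+5 fires, +3 burnt)
Step 4: cell (1,5)='T' (+5 fires, +5 burnt)
Step 5: cell (1,5)='F' (+5 fires, +5 burnt)
  -> target ignites at step 5
Step 6: cell (1,5)='.' (+4 fires, +5 burnt)
Step 7: cell (1,5)='.' (+3 fires, +4 burnt)
Step 8: cell (1,5)='.' (+2 fires, +3 burnt)
Step 9: cell (1,5)='.' (+1 fires, +2 burnt)
Step 10: cell (1,5)='.' (+0 fires, +1 burnt)
  fire out at step 10

5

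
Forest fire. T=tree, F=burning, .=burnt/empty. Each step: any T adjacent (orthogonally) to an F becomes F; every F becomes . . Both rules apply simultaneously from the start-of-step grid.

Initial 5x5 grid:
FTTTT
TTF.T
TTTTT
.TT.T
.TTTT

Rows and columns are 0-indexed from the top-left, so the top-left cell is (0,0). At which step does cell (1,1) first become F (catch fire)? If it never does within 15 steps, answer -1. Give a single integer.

Step 1: cell (1,1)='F' (+5 fires, +2 burnt)
  -> target ignites at step 1
Step 2: cell (1,1)='.' (+5 fires, +5 burnt)
Step 3: cell (1,1)='.' (+4 fires, +5 burnt)
Step 4: cell (1,1)='.' (+4 fires, +4 burnt)
Step 5: cell (1,1)='.' (+1 fires, +4 burnt)
Step 6: cell (1,1)='.' (+0 fires, +1 burnt)
  fire out at step 6

1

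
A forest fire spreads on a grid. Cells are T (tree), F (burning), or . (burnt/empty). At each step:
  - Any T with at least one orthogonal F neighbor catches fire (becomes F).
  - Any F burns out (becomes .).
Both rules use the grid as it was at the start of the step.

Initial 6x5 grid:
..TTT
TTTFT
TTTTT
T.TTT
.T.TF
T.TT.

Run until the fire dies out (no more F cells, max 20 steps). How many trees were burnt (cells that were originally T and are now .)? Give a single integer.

Answer: 19

Derivation:
Step 1: +6 fires, +2 burnt (F count now 6)
Step 2: +7 fires, +6 burnt (F count now 7)
Step 3: +4 fires, +7 burnt (F count now 4)
Step 4: +1 fires, +4 burnt (F count now 1)
Step 5: +1 fires, +1 burnt (F count now 1)
Step 6: +0 fires, +1 burnt (F count now 0)
Fire out after step 6
Initially T: 21, now '.': 28
Total burnt (originally-T cells now '.'): 19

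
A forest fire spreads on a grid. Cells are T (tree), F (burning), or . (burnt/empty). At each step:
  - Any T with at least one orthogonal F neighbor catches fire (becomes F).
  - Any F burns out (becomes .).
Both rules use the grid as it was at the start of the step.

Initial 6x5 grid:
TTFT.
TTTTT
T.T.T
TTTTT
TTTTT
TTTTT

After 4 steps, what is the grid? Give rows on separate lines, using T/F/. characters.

Step 1: 3 trees catch fire, 1 burn out
  TF.F.
  TTFTT
  T.T.T
  TTTTT
  TTTTT
  TTTTT
Step 2: 4 trees catch fire, 3 burn out
  F....
  TF.FT
  T.F.T
  TTTTT
  TTTTT
  TTTTT
Step 3: 3 trees catch fire, 4 burn out
  .....
  F...F
  T...T
  TTFTT
  TTTTT
  TTTTT
Step 4: 5 trees catch fire, 3 burn out
  .....
  .....
  F...F
  TF.FT
  TTFTT
  TTTTT

.....
.....
F...F
TF.FT
TTFTT
TTTTT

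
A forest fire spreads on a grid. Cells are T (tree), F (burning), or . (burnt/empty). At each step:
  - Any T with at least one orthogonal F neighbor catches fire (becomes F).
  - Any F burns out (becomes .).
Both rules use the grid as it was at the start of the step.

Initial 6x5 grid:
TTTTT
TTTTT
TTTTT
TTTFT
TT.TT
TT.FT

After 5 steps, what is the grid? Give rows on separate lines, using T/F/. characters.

Step 1: 5 trees catch fire, 2 burn out
  TTTTT
  TTTTT
  TTTFT
  TTF.F
  TT.FT
  TT..F
Step 2: 5 trees catch fire, 5 burn out
  TTTTT
  TTTFT
  TTF.F
  TF...
  TT..F
  TT...
Step 3: 6 trees catch fire, 5 burn out
  TTTFT
  TTF.F
  TF...
  F....
  TF...
  TT...
Step 4: 6 trees catch fire, 6 burn out
  TTF.F
  TF...
  F....
  .....
  F....
  TF...
Step 5: 3 trees catch fire, 6 burn out
  TF...
  F....
  .....
  .....
  .....
  F....

TF...
F....
.....
.....
.....
F....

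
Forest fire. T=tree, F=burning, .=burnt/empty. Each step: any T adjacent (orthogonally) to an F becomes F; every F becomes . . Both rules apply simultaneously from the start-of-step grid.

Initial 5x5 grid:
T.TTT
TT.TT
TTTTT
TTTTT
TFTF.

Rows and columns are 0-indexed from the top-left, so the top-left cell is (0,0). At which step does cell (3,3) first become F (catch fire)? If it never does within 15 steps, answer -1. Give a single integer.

Step 1: cell (3,3)='F' (+4 fires, +2 burnt)
  -> target ignites at step 1
Step 2: cell (3,3)='.' (+5 fires, +4 burnt)
Step 3: cell (3,3)='.' (+5 fires, +5 burnt)
Step 4: cell (3,3)='.' (+3 fires, +5 burnt)
Step 5: cell (3,3)='.' (+3 fires, +3 burnt)
Step 6: cell (3,3)='.' (+0 fires, +3 burnt)
  fire out at step 6

1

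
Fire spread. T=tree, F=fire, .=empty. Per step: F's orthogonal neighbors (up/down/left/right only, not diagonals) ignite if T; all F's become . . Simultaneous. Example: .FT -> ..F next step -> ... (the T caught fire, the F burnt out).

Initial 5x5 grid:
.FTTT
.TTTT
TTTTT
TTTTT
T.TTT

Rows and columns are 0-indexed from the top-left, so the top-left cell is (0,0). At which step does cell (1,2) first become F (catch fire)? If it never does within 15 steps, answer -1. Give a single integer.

Step 1: cell (1,2)='T' (+2 fires, +1 burnt)
Step 2: cell (1,2)='F' (+3 fires, +2 burnt)
  -> target ignites at step 2
Step 3: cell (1,2)='.' (+5 fires, +3 burnt)
Step 4: cell (1,2)='.' (+4 fires, +5 burnt)
Step 5: cell (1,2)='.' (+4 fires, +4 burnt)
Step 6: cell (1,2)='.' (+2 fires, +4 burnt)
Step 7: cell (1,2)='.' (+1 fires, +2 burnt)
Step 8: cell (1,2)='.' (+0 fires, +1 burnt)
  fire out at step 8

2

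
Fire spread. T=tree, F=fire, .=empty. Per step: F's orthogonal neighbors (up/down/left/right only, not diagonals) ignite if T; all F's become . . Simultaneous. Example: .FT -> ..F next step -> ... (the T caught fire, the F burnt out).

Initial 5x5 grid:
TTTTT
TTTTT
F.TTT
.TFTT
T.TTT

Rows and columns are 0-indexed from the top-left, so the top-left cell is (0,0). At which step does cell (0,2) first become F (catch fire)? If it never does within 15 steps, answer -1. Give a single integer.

Step 1: cell (0,2)='T' (+5 fires, +2 burnt)
Step 2: cell (0,2)='T' (+6 fires, +5 burnt)
Step 3: cell (0,2)='F' (+5 fires, +6 burnt)
  -> target ignites at step 3
Step 4: cell (0,2)='.' (+2 fires, +5 burnt)
Step 5: cell (0,2)='.' (+1 fires, +2 burnt)
Step 6: cell (0,2)='.' (+0 fires, +1 burnt)
  fire out at step 6

3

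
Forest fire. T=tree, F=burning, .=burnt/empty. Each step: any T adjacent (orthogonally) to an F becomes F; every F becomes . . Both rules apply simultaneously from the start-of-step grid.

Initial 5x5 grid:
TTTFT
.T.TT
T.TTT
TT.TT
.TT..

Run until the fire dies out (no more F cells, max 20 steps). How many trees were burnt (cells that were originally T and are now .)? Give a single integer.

Answer: 12

Derivation:
Step 1: +3 fires, +1 burnt (F count now 3)
Step 2: +3 fires, +3 burnt (F count now 3)
Step 3: +5 fires, +3 burnt (F count now 5)
Step 4: +1 fires, +5 burnt (F count now 1)
Step 5: +0 fires, +1 burnt (F count now 0)
Fire out after step 5
Initially T: 17, now '.': 20
Total burnt (originally-T cells now '.'): 12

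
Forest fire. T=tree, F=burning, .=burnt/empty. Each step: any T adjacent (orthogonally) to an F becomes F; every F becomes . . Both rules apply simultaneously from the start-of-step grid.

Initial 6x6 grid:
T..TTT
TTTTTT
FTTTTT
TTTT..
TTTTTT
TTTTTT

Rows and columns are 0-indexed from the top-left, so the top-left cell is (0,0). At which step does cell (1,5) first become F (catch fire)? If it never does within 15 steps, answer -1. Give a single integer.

Step 1: cell (1,5)='T' (+3 fires, +1 burnt)
Step 2: cell (1,5)='T' (+5 fires, +3 burnt)
Step 3: cell (1,5)='T' (+5 fires, +5 burnt)
Step 4: cell (1,5)='T' (+5 fires, +5 burnt)
Step 5: cell (1,5)='T' (+5 fires, +5 burnt)
Step 6: cell (1,5)='F' (+4 fires, +5 burnt)
  -> target ignites at step 6
Step 7: cell (1,5)='.' (+3 fires, +4 burnt)
Step 8: cell (1,5)='.' (+1 fires, +3 burnt)
Step 9: cell (1,5)='.' (+0 fires, +1 burnt)
  fire out at step 9

6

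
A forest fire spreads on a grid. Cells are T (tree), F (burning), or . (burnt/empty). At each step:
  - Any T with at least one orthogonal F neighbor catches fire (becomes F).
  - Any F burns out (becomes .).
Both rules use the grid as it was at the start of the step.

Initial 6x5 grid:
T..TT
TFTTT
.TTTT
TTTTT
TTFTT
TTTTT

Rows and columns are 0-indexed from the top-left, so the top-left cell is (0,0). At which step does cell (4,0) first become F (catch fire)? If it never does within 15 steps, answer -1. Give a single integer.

Step 1: cell (4,0)='T' (+7 fires, +2 burnt)
Step 2: cell (4,0)='F' (+9 fires, +7 burnt)
  -> target ignites at step 2
Step 3: cell (4,0)='.' (+7 fires, +9 burnt)
Step 4: cell (4,0)='.' (+2 fires, +7 burnt)
Step 5: cell (4,0)='.' (+0 fires, +2 burnt)
  fire out at step 5

2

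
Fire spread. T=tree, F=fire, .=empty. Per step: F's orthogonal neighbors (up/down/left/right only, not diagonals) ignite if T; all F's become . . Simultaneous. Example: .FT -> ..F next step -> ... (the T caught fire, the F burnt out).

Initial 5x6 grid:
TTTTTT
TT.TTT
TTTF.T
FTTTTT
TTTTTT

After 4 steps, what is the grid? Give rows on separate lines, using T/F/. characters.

Step 1: 6 trees catch fire, 2 burn out
  TTTTTT
  TT.FTT
  FTF..T
  .FTFTT
  FTTTTT
Step 2: 8 trees catch fire, 6 burn out
  TTTFTT
  FT..FT
  .F...T
  ..F.FT
  .FTFTT
Step 3: 8 trees catch fire, 8 burn out
  FTF.FT
  .F...F
  .....T
  .....F
  ..F.FT
Step 4: 4 trees catch fire, 8 burn out
  .F...F
  ......
  .....F
  ......
  .....F

.F...F
......
.....F
......
.....F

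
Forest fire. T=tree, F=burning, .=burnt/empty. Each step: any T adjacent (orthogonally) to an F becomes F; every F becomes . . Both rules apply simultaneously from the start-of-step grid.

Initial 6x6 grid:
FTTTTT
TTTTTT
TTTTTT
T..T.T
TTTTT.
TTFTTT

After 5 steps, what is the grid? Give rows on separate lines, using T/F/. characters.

Step 1: 5 trees catch fire, 2 burn out
  .FTTTT
  FTTTTT
  TTTTTT
  T..T.T
  TTFTT.
  TF.FTT
Step 2: 7 trees catch fire, 5 burn out
  ..FTTT
  .FTTTT
  FTTTTT
  T..T.T
  TF.FT.
  F...FT
Step 3: 8 trees catch fire, 7 burn out
  ...FTT
  ..FTTT
  .FTTTT
  F..F.T
  F...F.
  .....F
Step 4: 4 trees catch fire, 8 burn out
  ....FT
  ...FTT
  ..FFTT
  .....T
  ......
  ......
Step 5: 3 trees catch fire, 4 burn out
  .....F
  ....FT
  ....FT
  .....T
  ......
  ......

.....F
....FT
....FT
.....T
......
......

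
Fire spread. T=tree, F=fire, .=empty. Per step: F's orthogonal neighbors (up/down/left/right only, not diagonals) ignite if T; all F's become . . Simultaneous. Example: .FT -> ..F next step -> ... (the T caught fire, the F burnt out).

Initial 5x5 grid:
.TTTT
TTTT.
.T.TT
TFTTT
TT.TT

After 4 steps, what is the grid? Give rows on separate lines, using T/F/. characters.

Step 1: 4 trees catch fire, 1 burn out
  .TTTT
  TTTT.
  .F.TT
  F.FTT
  TF.TT
Step 2: 3 trees catch fire, 4 burn out
  .TTTT
  TFTT.
  ...TT
  ...FT
  F..TT
Step 3: 6 trees catch fire, 3 burn out
  .FTTT
  F.FT.
  ...FT
  ....F
  ...FT
Step 4: 4 trees catch fire, 6 burn out
  ..FTT
  ...F.
  ....F
  .....
  ....F

..FTT
...F.
....F
.....
....F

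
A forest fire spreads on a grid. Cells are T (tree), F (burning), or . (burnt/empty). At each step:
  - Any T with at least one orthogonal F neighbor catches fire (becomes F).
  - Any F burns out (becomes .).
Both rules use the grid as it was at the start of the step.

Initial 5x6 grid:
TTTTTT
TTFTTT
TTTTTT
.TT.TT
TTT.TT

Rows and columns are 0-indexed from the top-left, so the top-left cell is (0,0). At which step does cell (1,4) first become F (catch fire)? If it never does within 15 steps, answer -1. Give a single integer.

Step 1: cell (1,4)='T' (+4 fires, +1 burnt)
Step 2: cell (1,4)='F' (+7 fires, +4 burnt)
  -> target ignites at step 2
Step 3: cell (1,4)='.' (+7 fires, +7 burnt)
Step 4: cell (1,4)='.' (+4 fires, +7 burnt)
Step 5: cell (1,4)='.' (+3 fires, +4 burnt)
Step 6: cell (1,4)='.' (+1 fires, +3 burnt)
Step 7: cell (1,4)='.' (+0 fires, +1 burnt)
  fire out at step 7

2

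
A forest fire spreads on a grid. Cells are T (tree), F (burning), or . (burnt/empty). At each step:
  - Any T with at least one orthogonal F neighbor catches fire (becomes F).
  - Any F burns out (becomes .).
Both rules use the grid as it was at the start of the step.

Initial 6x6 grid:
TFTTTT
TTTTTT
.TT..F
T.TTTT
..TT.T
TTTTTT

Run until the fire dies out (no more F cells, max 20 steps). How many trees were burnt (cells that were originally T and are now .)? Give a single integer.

Step 1: +5 fires, +2 burnt (F count now 5)
Step 2: +8 fires, +5 burnt (F count now 8)
Step 3: +5 fires, +8 burnt (F count now 5)
Step 4: +3 fires, +5 burnt (F count now 3)
Step 5: +2 fires, +3 burnt (F count now 2)
Step 6: +1 fires, +2 burnt (F count now 1)
Step 7: +1 fires, +1 burnt (F count now 1)
Step 8: +1 fires, +1 burnt (F count now 1)
Step 9: +0 fires, +1 burnt (F count now 0)
Fire out after step 9
Initially T: 27, now '.': 35
Total burnt (originally-T cells now '.'): 26

Answer: 26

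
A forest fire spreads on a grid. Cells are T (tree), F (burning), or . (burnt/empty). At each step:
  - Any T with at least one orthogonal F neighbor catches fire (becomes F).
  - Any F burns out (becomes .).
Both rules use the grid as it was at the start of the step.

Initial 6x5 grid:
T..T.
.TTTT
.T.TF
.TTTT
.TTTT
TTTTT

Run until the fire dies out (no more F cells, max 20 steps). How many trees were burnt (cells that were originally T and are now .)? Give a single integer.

Step 1: +3 fires, +1 burnt (F count now 3)
Step 2: +3 fires, +3 burnt (F count now 3)
Step 3: +5 fires, +3 burnt (F count now 5)
Step 4: +4 fires, +5 burnt (F count now 4)
Step 5: +3 fires, +4 burnt (F count now 3)
Step 6: +1 fires, +3 burnt (F count now 1)
Step 7: +1 fires, +1 burnt (F count now 1)
Step 8: +0 fires, +1 burnt (F count now 0)
Fire out after step 8
Initially T: 21, now '.': 29
Total burnt (originally-T cells now '.'): 20

Answer: 20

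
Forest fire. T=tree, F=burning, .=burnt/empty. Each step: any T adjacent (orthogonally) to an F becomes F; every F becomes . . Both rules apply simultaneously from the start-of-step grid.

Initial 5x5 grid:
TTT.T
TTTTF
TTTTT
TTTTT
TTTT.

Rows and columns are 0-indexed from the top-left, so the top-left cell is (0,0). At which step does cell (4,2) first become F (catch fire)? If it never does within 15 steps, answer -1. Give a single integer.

Step 1: cell (4,2)='T' (+3 fires, +1 burnt)
Step 2: cell (4,2)='T' (+3 fires, +3 burnt)
Step 3: cell (4,2)='T' (+4 fires, +3 burnt)
Step 4: cell (4,2)='T' (+5 fires, +4 burnt)
Step 5: cell (4,2)='F' (+4 fires, +5 burnt)
  -> target ignites at step 5
Step 6: cell (4,2)='.' (+2 fires, +4 burnt)
Step 7: cell (4,2)='.' (+1 fires, +2 burnt)
Step 8: cell (4,2)='.' (+0 fires, +1 burnt)
  fire out at step 8

5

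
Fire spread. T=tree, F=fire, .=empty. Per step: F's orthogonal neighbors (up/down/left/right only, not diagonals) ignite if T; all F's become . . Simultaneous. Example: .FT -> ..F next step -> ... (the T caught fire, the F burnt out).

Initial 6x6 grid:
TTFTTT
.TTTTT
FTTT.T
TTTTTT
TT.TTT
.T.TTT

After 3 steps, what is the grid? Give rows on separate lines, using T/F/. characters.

Step 1: 5 trees catch fire, 2 burn out
  TF.FTT
  .TFTTT
  .FTT.T
  FTTTTT
  TT.TTT
  .T.TTT
Step 2: 7 trees catch fire, 5 burn out
  F...FT
  .F.FTT
  ..FT.T
  .FTTTT
  FT.TTT
  .T.TTT
Step 3: 5 trees catch fire, 7 burn out
  .....F
  ....FT
  ...F.T
  ..FTTT
  .F.TTT
  .T.TTT

.....F
....FT
...F.T
..FTTT
.F.TTT
.T.TTT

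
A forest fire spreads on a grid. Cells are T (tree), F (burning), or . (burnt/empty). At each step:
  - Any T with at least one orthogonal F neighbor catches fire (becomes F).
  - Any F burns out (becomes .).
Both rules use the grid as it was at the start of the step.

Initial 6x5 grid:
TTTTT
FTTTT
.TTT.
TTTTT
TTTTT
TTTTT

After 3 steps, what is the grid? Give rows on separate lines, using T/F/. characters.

Step 1: 2 trees catch fire, 1 burn out
  FTTTT
  .FTTT
  .TTT.
  TTTTT
  TTTTT
  TTTTT
Step 2: 3 trees catch fire, 2 burn out
  .FTTT
  ..FTT
  .FTT.
  TTTTT
  TTTTT
  TTTTT
Step 3: 4 trees catch fire, 3 burn out
  ..FTT
  ...FT
  ..FT.
  TFTTT
  TTTTT
  TTTTT

..FTT
...FT
..FT.
TFTTT
TTTTT
TTTTT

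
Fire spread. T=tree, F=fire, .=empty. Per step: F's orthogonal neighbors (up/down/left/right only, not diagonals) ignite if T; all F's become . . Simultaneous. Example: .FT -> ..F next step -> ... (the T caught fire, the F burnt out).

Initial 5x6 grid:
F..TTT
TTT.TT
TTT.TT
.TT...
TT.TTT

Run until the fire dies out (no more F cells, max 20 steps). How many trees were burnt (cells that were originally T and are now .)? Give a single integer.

Answer: 10

Derivation:
Step 1: +1 fires, +1 burnt (F count now 1)
Step 2: +2 fires, +1 burnt (F count now 2)
Step 3: +2 fires, +2 burnt (F count now 2)
Step 4: +2 fires, +2 burnt (F count now 2)
Step 5: +2 fires, +2 burnt (F count now 2)
Step 6: +1 fires, +2 burnt (F count now 1)
Step 7: +0 fires, +1 burnt (F count now 0)
Fire out after step 7
Initially T: 20, now '.': 20
Total burnt (originally-T cells now '.'): 10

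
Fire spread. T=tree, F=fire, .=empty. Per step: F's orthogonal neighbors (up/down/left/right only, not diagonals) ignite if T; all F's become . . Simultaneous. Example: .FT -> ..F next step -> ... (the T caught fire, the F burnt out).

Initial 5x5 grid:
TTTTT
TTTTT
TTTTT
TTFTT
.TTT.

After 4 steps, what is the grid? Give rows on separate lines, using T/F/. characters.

Step 1: 4 trees catch fire, 1 burn out
  TTTTT
  TTTTT
  TTFTT
  TF.FT
  .TFT.
Step 2: 7 trees catch fire, 4 burn out
  TTTTT
  TTFTT
  TF.FT
  F...F
  .F.F.
Step 3: 5 trees catch fire, 7 burn out
  TTFTT
  TF.FT
  F...F
  .....
  .....
Step 4: 4 trees catch fire, 5 burn out
  TF.FT
  F...F
  .....
  .....
  .....

TF.FT
F...F
.....
.....
.....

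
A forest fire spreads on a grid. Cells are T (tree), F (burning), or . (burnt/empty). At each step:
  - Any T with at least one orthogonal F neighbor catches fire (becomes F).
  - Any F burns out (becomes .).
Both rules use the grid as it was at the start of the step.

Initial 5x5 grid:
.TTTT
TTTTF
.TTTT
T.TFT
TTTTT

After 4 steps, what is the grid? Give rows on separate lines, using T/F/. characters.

Step 1: 7 trees catch fire, 2 burn out
  .TTTF
  TTTF.
  .TTFF
  T.F.F
  TTTFT
Step 2: 5 trees catch fire, 7 burn out
  .TTF.
  TTF..
  .TF..
  T....
  TTF.F
Step 3: 4 trees catch fire, 5 burn out
  .TF..
  TF...
  .F...
  T....
  TF...
Step 4: 3 trees catch fire, 4 burn out
  .F...
  F....
  .....
  T....
  F....

.F...
F....
.....
T....
F....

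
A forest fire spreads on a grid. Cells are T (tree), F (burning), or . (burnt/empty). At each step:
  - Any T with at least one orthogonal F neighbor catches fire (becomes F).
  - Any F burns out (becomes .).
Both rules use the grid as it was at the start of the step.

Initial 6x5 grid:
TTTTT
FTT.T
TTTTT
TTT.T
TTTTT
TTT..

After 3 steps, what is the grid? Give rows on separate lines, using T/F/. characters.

Step 1: 3 trees catch fire, 1 burn out
  FTTTT
  .FT.T
  FTTTT
  TTT.T
  TTTTT
  TTT..
Step 2: 4 trees catch fire, 3 burn out
  .FTTT
  ..F.T
  .FTTT
  FTT.T
  TTTTT
  TTT..
Step 3: 4 trees catch fire, 4 burn out
  ..FTT
  ....T
  ..FTT
  .FT.T
  FTTTT
  TTT..

..FTT
....T
..FTT
.FT.T
FTTTT
TTT..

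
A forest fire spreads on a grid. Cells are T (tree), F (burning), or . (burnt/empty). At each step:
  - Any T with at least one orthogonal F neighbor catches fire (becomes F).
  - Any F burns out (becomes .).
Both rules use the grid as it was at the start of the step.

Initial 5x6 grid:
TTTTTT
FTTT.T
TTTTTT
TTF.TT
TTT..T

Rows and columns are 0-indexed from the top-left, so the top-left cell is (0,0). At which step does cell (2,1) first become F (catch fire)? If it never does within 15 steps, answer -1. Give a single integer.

Step 1: cell (2,1)='T' (+6 fires, +2 burnt)
Step 2: cell (2,1)='F' (+6 fires, +6 burnt)
  -> target ignites at step 2
Step 3: cell (2,1)='.' (+4 fires, +6 burnt)
Step 4: cell (2,1)='.' (+3 fires, +4 burnt)
Step 5: cell (2,1)='.' (+3 fires, +3 burnt)
Step 6: cell (2,1)='.' (+2 fires, +3 burnt)
Step 7: cell (2,1)='.' (+0 fires, +2 burnt)
  fire out at step 7

2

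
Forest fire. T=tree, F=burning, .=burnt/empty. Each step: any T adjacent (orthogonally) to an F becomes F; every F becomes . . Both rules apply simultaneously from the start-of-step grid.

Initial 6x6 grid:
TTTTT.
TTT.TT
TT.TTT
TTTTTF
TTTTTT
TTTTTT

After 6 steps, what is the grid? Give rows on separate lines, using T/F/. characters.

Step 1: 3 trees catch fire, 1 burn out
  TTTTT.
  TTT.TT
  TT.TTF
  TTTTF.
  TTTTTF
  TTTTTT
Step 2: 5 trees catch fire, 3 burn out
  TTTTT.
  TTT.TF
  TT.TF.
  TTTF..
  TTTTF.
  TTTTTF
Step 3: 5 trees catch fire, 5 burn out
  TTTTT.
  TTT.F.
  TT.F..
  TTF...
  TTTF..
  TTTTF.
Step 4: 4 trees catch fire, 5 burn out
  TTTTF.
  TTT...
  TT....
  TF....
  TTF...
  TTTF..
Step 5: 5 trees catch fire, 4 burn out
  TTTF..
  TTT...
  TF....
  F.....
  TF....
  TTF...
Step 6: 5 trees catch fire, 5 burn out
  TTF...
  TFT...
  F.....
  ......
  F.....
  TF....

TTF...
TFT...
F.....
......
F.....
TF....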